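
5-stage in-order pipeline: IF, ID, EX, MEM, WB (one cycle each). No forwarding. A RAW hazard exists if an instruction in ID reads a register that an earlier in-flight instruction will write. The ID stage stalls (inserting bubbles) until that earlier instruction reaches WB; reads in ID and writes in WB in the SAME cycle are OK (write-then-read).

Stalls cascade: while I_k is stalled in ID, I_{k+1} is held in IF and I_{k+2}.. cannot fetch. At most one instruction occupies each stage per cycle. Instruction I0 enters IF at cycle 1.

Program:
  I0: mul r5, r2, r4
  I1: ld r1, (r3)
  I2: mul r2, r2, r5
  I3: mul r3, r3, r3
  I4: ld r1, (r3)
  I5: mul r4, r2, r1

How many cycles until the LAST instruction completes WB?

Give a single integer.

I0 mul r5 <- r2,r4: IF@1 ID@2 stall=0 (-) EX@3 MEM@4 WB@5
I1 ld r1 <- r3: IF@2 ID@3 stall=0 (-) EX@4 MEM@5 WB@6
I2 mul r2 <- r2,r5: IF@3 ID@4 stall=1 (RAW on I0.r5 (WB@5)) EX@6 MEM@7 WB@8
I3 mul r3 <- r3,r3: IF@4 ID@6 stall=0 (-) EX@7 MEM@8 WB@9
I4 ld r1 <- r3: IF@6 ID@7 stall=2 (RAW on I3.r3 (WB@9)) EX@10 MEM@11 WB@12
I5 mul r4 <- r2,r1: IF@7 ID@10 stall=2 (RAW on I4.r1 (WB@12)) EX@13 MEM@14 WB@15

Answer: 15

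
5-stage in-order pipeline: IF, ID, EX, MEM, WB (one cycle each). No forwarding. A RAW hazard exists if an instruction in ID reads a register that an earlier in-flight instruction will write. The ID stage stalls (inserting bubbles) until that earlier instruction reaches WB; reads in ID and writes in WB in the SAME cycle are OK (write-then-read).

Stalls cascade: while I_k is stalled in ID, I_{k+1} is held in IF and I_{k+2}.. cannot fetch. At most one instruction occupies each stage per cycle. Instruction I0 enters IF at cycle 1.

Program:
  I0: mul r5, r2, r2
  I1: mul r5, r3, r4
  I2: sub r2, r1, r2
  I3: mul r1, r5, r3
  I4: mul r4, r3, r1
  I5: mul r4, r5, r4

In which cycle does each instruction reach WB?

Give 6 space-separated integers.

Answer: 5 6 7 9 12 15

Derivation:
I0 mul r5 <- r2,r2: IF@1 ID@2 stall=0 (-) EX@3 MEM@4 WB@5
I1 mul r5 <- r3,r4: IF@2 ID@3 stall=0 (-) EX@4 MEM@5 WB@6
I2 sub r2 <- r1,r2: IF@3 ID@4 stall=0 (-) EX@5 MEM@6 WB@7
I3 mul r1 <- r5,r3: IF@4 ID@5 stall=1 (RAW on I1.r5 (WB@6)) EX@7 MEM@8 WB@9
I4 mul r4 <- r3,r1: IF@5 ID@7 stall=2 (RAW on I3.r1 (WB@9)) EX@10 MEM@11 WB@12
I5 mul r4 <- r5,r4: IF@7 ID@10 stall=2 (RAW on I4.r4 (WB@12)) EX@13 MEM@14 WB@15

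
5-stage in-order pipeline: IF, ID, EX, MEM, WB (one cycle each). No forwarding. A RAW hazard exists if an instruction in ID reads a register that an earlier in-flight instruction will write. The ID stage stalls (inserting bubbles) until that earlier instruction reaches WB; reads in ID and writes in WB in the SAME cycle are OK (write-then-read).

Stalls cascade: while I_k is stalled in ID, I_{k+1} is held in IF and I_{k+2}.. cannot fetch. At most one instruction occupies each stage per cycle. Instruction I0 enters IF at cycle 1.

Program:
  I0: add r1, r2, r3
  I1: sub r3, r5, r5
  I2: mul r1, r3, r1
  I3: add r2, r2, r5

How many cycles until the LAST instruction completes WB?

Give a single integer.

I0 add r1 <- r2,r3: IF@1 ID@2 stall=0 (-) EX@3 MEM@4 WB@5
I1 sub r3 <- r5,r5: IF@2 ID@3 stall=0 (-) EX@4 MEM@5 WB@6
I2 mul r1 <- r3,r1: IF@3 ID@4 stall=2 (RAW on I1.r3 (WB@6)) EX@7 MEM@8 WB@9
I3 add r2 <- r2,r5: IF@4 ID@7 stall=0 (-) EX@8 MEM@9 WB@10

Answer: 10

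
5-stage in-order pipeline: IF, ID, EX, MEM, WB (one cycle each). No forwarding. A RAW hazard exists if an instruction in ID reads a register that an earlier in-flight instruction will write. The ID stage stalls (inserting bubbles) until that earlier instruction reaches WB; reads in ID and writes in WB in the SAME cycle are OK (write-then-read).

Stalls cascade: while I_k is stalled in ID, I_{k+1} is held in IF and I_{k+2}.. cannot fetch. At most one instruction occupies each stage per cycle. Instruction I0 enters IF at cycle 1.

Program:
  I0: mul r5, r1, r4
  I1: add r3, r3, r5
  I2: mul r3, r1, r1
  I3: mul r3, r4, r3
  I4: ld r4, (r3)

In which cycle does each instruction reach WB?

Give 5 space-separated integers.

Answer: 5 8 9 12 15

Derivation:
I0 mul r5 <- r1,r4: IF@1 ID@2 stall=0 (-) EX@3 MEM@4 WB@5
I1 add r3 <- r3,r5: IF@2 ID@3 stall=2 (RAW on I0.r5 (WB@5)) EX@6 MEM@7 WB@8
I2 mul r3 <- r1,r1: IF@3 ID@6 stall=0 (-) EX@7 MEM@8 WB@9
I3 mul r3 <- r4,r3: IF@6 ID@7 stall=2 (RAW on I2.r3 (WB@9)) EX@10 MEM@11 WB@12
I4 ld r4 <- r3: IF@7 ID@10 stall=2 (RAW on I3.r3 (WB@12)) EX@13 MEM@14 WB@15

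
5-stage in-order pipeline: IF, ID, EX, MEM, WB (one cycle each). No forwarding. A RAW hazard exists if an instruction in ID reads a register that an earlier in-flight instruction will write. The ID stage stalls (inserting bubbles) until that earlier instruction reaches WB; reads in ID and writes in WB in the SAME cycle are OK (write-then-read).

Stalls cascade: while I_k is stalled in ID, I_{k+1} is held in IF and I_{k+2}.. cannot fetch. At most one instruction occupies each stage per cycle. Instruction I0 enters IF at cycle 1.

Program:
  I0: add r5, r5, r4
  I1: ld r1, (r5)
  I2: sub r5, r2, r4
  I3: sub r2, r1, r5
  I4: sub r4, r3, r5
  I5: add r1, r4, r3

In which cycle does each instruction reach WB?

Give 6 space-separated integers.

Answer: 5 8 9 12 13 16

Derivation:
I0 add r5 <- r5,r4: IF@1 ID@2 stall=0 (-) EX@3 MEM@4 WB@5
I1 ld r1 <- r5: IF@2 ID@3 stall=2 (RAW on I0.r5 (WB@5)) EX@6 MEM@7 WB@8
I2 sub r5 <- r2,r4: IF@3 ID@6 stall=0 (-) EX@7 MEM@8 WB@9
I3 sub r2 <- r1,r5: IF@6 ID@7 stall=2 (RAW on I2.r5 (WB@9)) EX@10 MEM@11 WB@12
I4 sub r4 <- r3,r5: IF@7 ID@10 stall=0 (-) EX@11 MEM@12 WB@13
I5 add r1 <- r4,r3: IF@10 ID@11 stall=2 (RAW on I4.r4 (WB@13)) EX@14 MEM@15 WB@16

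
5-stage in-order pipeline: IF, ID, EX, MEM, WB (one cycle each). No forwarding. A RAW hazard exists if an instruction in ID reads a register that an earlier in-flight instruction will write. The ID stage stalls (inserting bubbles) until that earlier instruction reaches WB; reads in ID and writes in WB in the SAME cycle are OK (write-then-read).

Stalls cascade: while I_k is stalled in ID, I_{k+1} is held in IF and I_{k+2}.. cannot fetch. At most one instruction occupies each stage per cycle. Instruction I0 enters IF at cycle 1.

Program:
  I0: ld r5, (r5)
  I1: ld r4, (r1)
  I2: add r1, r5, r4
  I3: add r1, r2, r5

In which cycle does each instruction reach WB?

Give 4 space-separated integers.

Answer: 5 6 9 10

Derivation:
I0 ld r5 <- r5: IF@1 ID@2 stall=0 (-) EX@3 MEM@4 WB@5
I1 ld r4 <- r1: IF@2 ID@3 stall=0 (-) EX@4 MEM@5 WB@6
I2 add r1 <- r5,r4: IF@3 ID@4 stall=2 (RAW on I1.r4 (WB@6)) EX@7 MEM@8 WB@9
I3 add r1 <- r2,r5: IF@4 ID@7 stall=0 (-) EX@8 MEM@9 WB@10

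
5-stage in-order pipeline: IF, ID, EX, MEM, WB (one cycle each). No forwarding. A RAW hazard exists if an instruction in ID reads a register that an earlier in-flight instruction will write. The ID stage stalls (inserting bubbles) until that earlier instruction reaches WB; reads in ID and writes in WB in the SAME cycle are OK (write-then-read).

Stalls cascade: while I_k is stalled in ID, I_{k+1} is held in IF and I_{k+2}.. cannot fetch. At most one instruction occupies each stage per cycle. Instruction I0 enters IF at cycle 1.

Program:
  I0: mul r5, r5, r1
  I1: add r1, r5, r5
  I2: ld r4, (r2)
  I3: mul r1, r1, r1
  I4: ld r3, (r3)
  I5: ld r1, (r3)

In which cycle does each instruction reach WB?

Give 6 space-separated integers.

Answer: 5 8 9 11 12 15

Derivation:
I0 mul r5 <- r5,r1: IF@1 ID@2 stall=0 (-) EX@3 MEM@4 WB@5
I1 add r1 <- r5,r5: IF@2 ID@3 stall=2 (RAW on I0.r5 (WB@5)) EX@6 MEM@7 WB@8
I2 ld r4 <- r2: IF@3 ID@6 stall=0 (-) EX@7 MEM@8 WB@9
I3 mul r1 <- r1,r1: IF@6 ID@7 stall=1 (RAW on I1.r1 (WB@8)) EX@9 MEM@10 WB@11
I4 ld r3 <- r3: IF@7 ID@9 stall=0 (-) EX@10 MEM@11 WB@12
I5 ld r1 <- r3: IF@9 ID@10 stall=2 (RAW on I4.r3 (WB@12)) EX@13 MEM@14 WB@15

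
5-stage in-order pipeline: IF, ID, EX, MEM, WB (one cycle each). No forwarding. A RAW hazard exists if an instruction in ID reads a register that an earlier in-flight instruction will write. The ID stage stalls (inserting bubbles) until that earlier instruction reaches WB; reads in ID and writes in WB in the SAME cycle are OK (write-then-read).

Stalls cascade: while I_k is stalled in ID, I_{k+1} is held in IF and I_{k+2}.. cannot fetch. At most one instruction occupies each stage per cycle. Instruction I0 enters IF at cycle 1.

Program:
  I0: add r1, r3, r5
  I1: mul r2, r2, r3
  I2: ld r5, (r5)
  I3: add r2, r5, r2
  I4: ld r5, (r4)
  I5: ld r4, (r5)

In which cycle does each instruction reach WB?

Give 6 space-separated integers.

I0 add r1 <- r3,r5: IF@1 ID@2 stall=0 (-) EX@3 MEM@4 WB@5
I1 mul r2 <- r2,r3: IF@2 ID@3 stall=0 (-) EX@4 MEM@5 WB@6
I2 ld r5 <- r5: IF@3 ID@4 stall=0 (-) EX@5 MEM@6 WB@7
I3 add r2 <- r5,r2: IF@4 ID@5 stall=2 (RAW on I2.r5 (WB@7)) EX@8 MEM@9 WB@10
I4 ld r5 <- r4: IF@5 ID@8 stall=0 (-) EX@9 MEM@10 WB@11
I5 ld r4 <- r5: IF@8 ID@9 stall=2 (RAW on I4.r5 (WB@11)) EX@12 MEM@13 WB@14

Answer: 5 6 7 10 11 14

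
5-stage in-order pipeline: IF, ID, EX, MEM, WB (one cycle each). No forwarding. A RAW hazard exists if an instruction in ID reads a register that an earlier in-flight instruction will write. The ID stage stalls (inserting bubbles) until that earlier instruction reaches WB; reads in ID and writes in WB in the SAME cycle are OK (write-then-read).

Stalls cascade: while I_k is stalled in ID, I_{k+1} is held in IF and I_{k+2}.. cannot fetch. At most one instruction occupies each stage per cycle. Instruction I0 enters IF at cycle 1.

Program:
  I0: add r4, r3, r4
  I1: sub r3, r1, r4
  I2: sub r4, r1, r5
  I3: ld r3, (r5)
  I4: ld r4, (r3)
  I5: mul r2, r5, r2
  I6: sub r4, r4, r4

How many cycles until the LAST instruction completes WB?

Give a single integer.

Answer: 16

Derivation:
I0 add r4 <- r3,r4: IF@1 ID@2 stall=0 (-) EX@3 MEM@4 WB@5
I1 sub r3 <- r1,r4: IF@2 ID@3 stall=2 (RAW on I0.r4 (WB@5)) EX@6 MEM@7 WB@8
I2 sub r4 <- r1,r5: IF@3 ID@6 stall=0 (-) EX@7 MEM@8 WB@9
I3 ld r3 <- r5: IF@6 ID@7 stall=0 (-) EX@8 MEM@9 WB@10
I4 ld r4 <- r3: IF@7 ID@8 stall=2 (RAW on I3.r3 (WB@10)) EX@11 MEM@12 WB@13
I5 mul r2 <- r5,r2: IF@8 ID@11 stall=0 (-) EX@12 MEM@13 WB@14
I6 sub r4 <- r4,r4: IF@11 ID@12 stall=1 (RAW on I4.r4 (WB@13)) EX@14 MEM@15 WB@16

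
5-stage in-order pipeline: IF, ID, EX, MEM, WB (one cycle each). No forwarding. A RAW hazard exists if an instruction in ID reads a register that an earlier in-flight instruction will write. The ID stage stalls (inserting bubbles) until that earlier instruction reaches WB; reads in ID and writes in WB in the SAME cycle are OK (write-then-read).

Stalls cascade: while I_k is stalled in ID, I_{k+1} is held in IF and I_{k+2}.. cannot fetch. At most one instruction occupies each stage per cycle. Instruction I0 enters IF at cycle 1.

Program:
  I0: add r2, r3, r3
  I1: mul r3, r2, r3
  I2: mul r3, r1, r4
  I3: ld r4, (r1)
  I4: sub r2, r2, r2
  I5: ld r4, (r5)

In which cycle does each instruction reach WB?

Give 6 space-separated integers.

I0 add r2 <- r3,r3: IF@1 ID@2 stall=0 (-) EX@3 MEM@4 WB@5
I1 mul r3 <- r2,r3: IF@2 ID@3 stall=2 (RAW on I0.r2 (WB@5)) EX@6 MEM@7 WB@8
I2 mul r3 <- r1,r4: IF@3 ID@6 stall=0 (-) EX@7 MEM@8 WB@9
I3 ld r4 <- r1: IF@6 ID@7 stall=0 (-) EX@8 MEM@9 WB@10
I4 sub r2 <- r2,r2: IF@7 ID@8 stall=0 (-) EX@9 MEM@10 WB@11
I5 ld r4 <- r5: IF@8 ID@9 stall=0 (-) EX@10 MEM@11 WB@12

Answer: 5 8 9 10 11 12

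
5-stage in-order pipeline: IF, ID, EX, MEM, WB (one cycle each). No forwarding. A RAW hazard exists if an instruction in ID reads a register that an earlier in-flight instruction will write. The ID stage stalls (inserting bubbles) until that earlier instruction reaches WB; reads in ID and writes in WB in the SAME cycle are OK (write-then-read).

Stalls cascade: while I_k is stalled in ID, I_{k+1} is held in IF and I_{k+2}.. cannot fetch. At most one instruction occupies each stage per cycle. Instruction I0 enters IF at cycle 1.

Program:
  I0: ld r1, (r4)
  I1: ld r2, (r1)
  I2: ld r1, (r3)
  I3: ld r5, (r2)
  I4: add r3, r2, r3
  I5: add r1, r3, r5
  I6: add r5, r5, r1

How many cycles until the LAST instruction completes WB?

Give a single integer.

I0 ld r1 <- r4: IF@1 ID@2 stall=0 (-) EX@3 MEM@4 WB@5
I1 ld r2 <- r1: IF@2 ID@3 stall=2 (RAW on I0.r1 (WB@5)) EX@6 MEM@7 WB@8
I2 ld r1 <- r3: IF@3 ID@6 stall=0 (-) EX@7 MEM@8 WB@9
I3 ld r5 <- r2: IF@6 ID@7 stall=1 (RAW on I1.r2 (WB@8)) EX@9 MEM@10 WB@11
I4 add r3 <- r2,r3: IF@7 ID@9 stall=0 (-) EX@10 MEM@11 WB@12
I5 add r1 <- r3,r5: IF@9 ID@10 stall=2 (RAW on I4.r3 (WB@12)) EX@13 MEM@14 WB@15
I6 add r5 <- r5,r1: IF@10 ID@13 stall=2 (RAW on I5.r1 (WB@15)) EX@16 MEM@17 WB@18

Answer: 18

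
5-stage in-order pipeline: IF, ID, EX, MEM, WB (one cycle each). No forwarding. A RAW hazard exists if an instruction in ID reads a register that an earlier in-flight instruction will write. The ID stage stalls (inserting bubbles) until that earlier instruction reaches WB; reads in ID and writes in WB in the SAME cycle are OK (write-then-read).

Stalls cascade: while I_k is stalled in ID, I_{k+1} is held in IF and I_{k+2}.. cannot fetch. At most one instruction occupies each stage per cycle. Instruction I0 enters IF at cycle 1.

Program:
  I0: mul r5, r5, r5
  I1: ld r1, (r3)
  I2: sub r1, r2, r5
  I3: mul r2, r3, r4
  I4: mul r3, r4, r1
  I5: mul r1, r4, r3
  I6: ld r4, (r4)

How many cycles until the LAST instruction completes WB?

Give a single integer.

Answer: 15

Derivation:
I0 mul r5 <- r5,r5: IF@1 ID@2 stall=0 (-) EX@3 MEM@4 WB@5
I1 ld r1 <- r3: IF@2 ID@3 stall=0 (-) EX@4 MEM@5 WB@6
I2 sub r1 <- r2,r5: IF@3 ID@4 stall=1 (RAW on I0.r5 (WB@5)) EX@6 MEM@7 WB@8
I3 mul r2 <- r3,r4: IF@4 ID@6 stall=0 (-) EX@7 MEM@8 WB@9
I4 mul r3 <- r4,r1: IF@6 ID@7 stall=1 (RAW on I2.r1 (WB@8)) EX@9 MEM@10 WB@11
I5 mul r1 <- r4,r3: IF@7 ID@9 stall=2 (RAW on I4.r3 (WB@11)) EX@12 MEM@13 WB@14
I6 ld r4 <- r4: IF@9 ID@12 stall=0 (-) EX@13 MEM@14 WB@15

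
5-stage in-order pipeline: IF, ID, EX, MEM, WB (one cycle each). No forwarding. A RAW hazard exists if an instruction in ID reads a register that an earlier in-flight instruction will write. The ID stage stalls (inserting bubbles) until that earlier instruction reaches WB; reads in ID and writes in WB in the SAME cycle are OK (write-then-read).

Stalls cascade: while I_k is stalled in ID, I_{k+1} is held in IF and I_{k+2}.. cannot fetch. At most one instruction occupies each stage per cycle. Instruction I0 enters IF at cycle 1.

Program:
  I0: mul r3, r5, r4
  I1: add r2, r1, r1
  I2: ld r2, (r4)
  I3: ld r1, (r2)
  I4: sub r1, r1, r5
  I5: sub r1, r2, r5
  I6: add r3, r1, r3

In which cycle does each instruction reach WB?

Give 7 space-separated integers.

Answer: 5 6 7 10 13 14 17

Derivation:
I0 mul r3 <- r5,r4: IF@1 ID@2 stall=0 (-) EX@3 MEM@4 WB@5
I1 add r2 <- r1,r1: IF@2 ID@3 stall=0 (-) EX@4 MEM@5 WB@6
I2 ld r2 <- r4: IF@3 ID@4 stall=0 (-) EX@5 MEM@6 WB@7
I3 ld r1 <- r2: IF@4 ID@5 stall=2 (RAW on I2.r2 (WB@7)) EX@8 MEM@9 WB@10
I4 sub r1 <- r1,r5: IF@5 ID@8 stall=2 (RAW on I3.r1 (WB@10)) EX@11 MEM@12 WB@13
I5 sub r1 <- r2,r5: IF@8 ID@11 stall=0 (-) EX@12 MEM@13 WB@14
I6 add r3 <- r1,r3: IF@11 ID@12 stall=2 (RAW on I5.r1 (WB@14)) EX@15 MEM@16 WB@17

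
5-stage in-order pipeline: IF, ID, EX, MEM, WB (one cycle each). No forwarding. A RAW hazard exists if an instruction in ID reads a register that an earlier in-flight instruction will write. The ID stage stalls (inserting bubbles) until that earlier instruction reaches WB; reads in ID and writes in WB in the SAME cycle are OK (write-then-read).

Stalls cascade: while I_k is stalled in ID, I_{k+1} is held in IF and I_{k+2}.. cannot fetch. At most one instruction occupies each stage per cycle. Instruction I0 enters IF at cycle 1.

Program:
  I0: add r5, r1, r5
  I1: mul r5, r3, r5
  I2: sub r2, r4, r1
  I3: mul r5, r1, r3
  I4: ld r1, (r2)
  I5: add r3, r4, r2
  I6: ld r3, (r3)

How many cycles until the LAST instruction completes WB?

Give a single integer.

Answer: 16

Derivation:
I0 add r5 <- r1,r5: IF@1 ID@2 stall=0 (-) EX@3 MEM@4 WB@5
I1 mul r5 <- r3,r5: IF@2 ID@3 stall=2 (RAW on I0.r5 (WB@5)) EX@6 MEM@7 WB@8
I2 sub r2 <- r4,r1: IF@3 ID@6 stall=0 (-) EX@7 MEM@8 WB@9
I3 mul r5 <- r1,r3: IF@6 ID@7 stall=0 (-) EX@8 MEM@9 WB@10
I4 ld r1 <- r2: IF@7 ID@8 stall=1 (RAW on I2.r2 (WB@9)) EX@10 MEM@11 WB@12
I5 add r3 <- r4,r2: IF@8 ID@10 stall=0 (-) EX@11 MEM@12 WB@13
I6 ld r3 <- r3: IF@10 ID@11 stall=2 (RAW on I5.r3 (WB@13)) EX@14 MEM@15 WB@16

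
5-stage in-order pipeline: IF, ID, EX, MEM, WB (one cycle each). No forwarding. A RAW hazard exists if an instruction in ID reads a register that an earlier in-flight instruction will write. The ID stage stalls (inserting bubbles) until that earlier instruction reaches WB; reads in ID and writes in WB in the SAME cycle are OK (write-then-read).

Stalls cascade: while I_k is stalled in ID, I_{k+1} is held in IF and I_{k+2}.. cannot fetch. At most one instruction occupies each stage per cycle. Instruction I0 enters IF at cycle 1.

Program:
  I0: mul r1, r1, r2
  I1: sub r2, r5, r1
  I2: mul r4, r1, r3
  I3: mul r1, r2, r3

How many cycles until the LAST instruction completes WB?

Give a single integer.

I0 mul r1 <- r1,r2: IF@1 ID@2 stall=0 (-) EX@3 MEM@4 WB@5
I1 sub r2 <- r5,r1: IF@2 ID@3 stall=2 (RAW on I0.r1 (WB@5)) EX@6 MEM@7 WB@8
I2 mul r4 <- r1,r3: IF@3 ID@6 stall=0 (-) EX@7 MEM@8 WB@9
I3 mul r1 <- r2,r3: IF@6 ID@7 stall=1 (RAW on I1.r2 (WB@8)) EX@9 MEM@10 WB@11

Answer: 11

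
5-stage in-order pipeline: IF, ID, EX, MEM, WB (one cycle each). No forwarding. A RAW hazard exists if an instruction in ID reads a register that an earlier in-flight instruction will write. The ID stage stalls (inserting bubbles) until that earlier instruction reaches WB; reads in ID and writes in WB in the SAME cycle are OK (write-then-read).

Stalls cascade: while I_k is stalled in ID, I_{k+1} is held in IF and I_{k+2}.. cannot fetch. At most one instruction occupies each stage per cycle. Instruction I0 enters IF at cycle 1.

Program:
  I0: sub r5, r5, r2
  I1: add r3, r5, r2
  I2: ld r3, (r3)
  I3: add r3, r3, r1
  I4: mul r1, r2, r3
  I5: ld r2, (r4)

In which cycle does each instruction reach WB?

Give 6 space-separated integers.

I0 sub r5 <- r5,r2: IF@1 ID@2 stall=0 (-) EX@3 MEM@4 WB@5
I1 add r3 <- r5,r2: IF@2 ID@3 stall=2 (RAW on I0.r5 (WB@5)) EX@6 MEM@7 WB@8
I2 ld r3 <- r3: IF@3 ID@6 stall=2 (RAW on I1.r3 (WB@8)) EX@9 MEM@10 WB@11
I3 add r3 <- r3,r1: IF@6 ID@9 stall=2 (RAW on I2.r3 (WB@11)) EX@12 MEM@13 WB@14
I4 mul r1 <- r2,r3: IF@9 ID@12 stall=2 (RAW on I3.r3 (WB@14)) EX@15 MEM@16 WB@17
I5 ld r2 <- r4: IF@12 ID@15 stall=0 (-) EX@16 MEM@17 WB@18

Answer: 5 8 11 14 17 18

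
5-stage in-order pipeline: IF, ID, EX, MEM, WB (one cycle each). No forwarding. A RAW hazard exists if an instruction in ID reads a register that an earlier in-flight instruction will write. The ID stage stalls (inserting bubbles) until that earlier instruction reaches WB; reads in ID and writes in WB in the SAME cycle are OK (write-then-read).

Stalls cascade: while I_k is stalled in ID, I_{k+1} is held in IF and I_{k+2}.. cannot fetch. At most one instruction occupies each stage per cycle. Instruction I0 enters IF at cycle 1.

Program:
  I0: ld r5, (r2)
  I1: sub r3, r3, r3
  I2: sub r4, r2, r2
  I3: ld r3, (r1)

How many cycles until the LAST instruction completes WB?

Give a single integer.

Answer: 8

Derivation:
I0 ld r5 <- r2: IF@1 ID@2 stall=0 (-) EX@3 MEM@4 WB@5
I1 sub r3 <- r3,r3: IF@2 ID@3 stall=0 (-) EX@4 MEM@5 WB@6
I2 sub r4 <- r2,r2: IF@3 ID@4 stall=0 (-) EX@5 MEM@6 WB@7
I3 ld r3 <- r1: IF@4 ID@5 stall=0 (-) EX@6 MEM@7 WB@8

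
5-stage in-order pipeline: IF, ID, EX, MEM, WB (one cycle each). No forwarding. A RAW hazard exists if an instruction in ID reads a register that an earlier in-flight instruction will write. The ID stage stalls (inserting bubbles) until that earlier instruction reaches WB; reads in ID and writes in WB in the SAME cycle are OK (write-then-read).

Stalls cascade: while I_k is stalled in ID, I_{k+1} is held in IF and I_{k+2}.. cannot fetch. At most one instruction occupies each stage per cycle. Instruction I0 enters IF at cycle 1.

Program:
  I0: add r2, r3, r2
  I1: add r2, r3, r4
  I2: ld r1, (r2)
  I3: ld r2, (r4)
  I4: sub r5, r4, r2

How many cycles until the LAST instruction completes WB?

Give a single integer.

I0 add r2 <- r3,r2: IF@1 ID@2 stall=0 (-) EX@3 MEM@4 WB@5
I1 add r2 <- r3,r4: IF@2 ID@3 stall=0 (-) EX@4 MEM@5 WB@6
I2 ld r1 <- r2: IF@3 ID@4 stall=2 (RAW on I1.r2 (WB@6)) EX@7 MEM@8 WB@9
I3 ld r2 <- r4: IF@4 ID@7 stall=0 (-) EX@8 MEM@9 WB@10
I4 sub r5 <- r4,r2: IF@7 ID@8 stall=2 (RAW on I3.r2 (WB@10)) EX@11 MEM@12 WB@13

Answer: 13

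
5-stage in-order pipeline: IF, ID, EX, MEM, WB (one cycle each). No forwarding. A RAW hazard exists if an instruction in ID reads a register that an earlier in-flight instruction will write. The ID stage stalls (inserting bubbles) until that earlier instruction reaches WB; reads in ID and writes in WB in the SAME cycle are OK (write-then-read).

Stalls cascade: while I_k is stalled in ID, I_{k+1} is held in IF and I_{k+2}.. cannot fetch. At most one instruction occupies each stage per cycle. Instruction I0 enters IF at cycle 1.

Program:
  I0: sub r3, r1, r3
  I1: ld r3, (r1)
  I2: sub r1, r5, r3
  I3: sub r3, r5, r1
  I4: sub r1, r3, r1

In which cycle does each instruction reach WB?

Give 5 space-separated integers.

I0 sub r3 <- r1,r3: IF@1 ID@2 stall=0 (-) EX@3 MEM@4 WB@5
I1 ld r3 <- r1: IF@2 ID@3 stall=0 (-) EX@4 MEM@5 WB@6
I2 sub r1 <- r5,r3: IF@3 ID@4 stall=2 (RAW on I1.r3 (WB@6)) EX@7 MEM@8 WB@9
I3 sub r3 <- r5,r1: IF@4 ID@7 stall=2 (RAW on I2.r1 (WB@9)) EX@10 MEM@11 WB@12
I4 sub r1 <- r3,r1: IF@7 ID@10 stall=2 (RAW on I3.r3 (WB@12)) EX@13 MEM@14 WB@15

Answer: 5 6 9 12 15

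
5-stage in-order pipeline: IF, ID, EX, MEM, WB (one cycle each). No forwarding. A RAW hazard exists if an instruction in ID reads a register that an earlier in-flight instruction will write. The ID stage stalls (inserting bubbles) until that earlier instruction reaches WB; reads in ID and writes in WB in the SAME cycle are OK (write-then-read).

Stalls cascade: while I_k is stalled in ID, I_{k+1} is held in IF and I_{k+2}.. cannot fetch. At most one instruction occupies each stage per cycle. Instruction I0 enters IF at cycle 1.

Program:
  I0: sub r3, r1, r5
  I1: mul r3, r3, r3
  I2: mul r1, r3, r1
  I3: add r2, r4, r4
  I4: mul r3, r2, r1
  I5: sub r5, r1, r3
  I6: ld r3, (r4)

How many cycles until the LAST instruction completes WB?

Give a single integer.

I0 sub r3 <- r1,r5: IF@1 ID@2 stall=0 (-) EX@3 MEM@4 WB@5
I1 mul r3 <- r3,r3: IF@2 ID@3 stall=2 (RAW on I0.r3 (WB@5)) EX@6 MEM@7 WB@8
I2 mul r1 <- r3,r1: IF@3 ID@6 stall=2 (RAW on I1.r3 (WB@8)) EX@9 MEM@10 WB@11
I3 add r2 <- r4,r4: IF@6 ID@9 stall=0 (-) EX@10 MEM@11 WB@12
I4 mul r3 <- r2,r1: IF@9 ID@10 stall=2 (RAW on I3.r2 (WB@12)) EX@13 MEM@14 WB@15
I5 sub r5 <- r1,r3: IF@10 ID@13 stall=2 (RAW on I4.r3 (WB@15)) EX@16 MEM@17 WB@18
I6 ld r3 <- r4: IF@13 ID@16 stall=0 (-) EX@17 MEM@18 WB@19

Answer: 19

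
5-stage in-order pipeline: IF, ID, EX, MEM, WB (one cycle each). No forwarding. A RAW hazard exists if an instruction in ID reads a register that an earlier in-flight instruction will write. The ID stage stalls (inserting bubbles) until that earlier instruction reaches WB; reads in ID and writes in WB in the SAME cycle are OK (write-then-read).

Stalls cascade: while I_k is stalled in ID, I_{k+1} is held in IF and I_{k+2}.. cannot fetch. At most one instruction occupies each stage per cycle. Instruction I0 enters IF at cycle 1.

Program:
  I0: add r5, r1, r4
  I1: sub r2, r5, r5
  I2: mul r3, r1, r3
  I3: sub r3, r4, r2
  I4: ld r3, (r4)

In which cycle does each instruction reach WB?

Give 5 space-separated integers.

Answer: 5 8 9 11 12

Derivation:
I0 add r5 <- r1,r4: IF@1 ID@2 stall=0 (-) EX@3 MEM@4 WB@5
I1 sub r2 <- r5,r5: IF@2 ID@3 stall=2 (RAW on I0.r5 (WB@5)) EX@6 MEM@7 WB@8
I2 mul r3 <- r1,r3: IF@3 ID@6 stall=0 (-) EX@7 MEM@8 WB@9
I3 sub r3 <- r4,r2: IF@6 ID@7 stall=1 (RAW on I1.r2 (WB@8)) EX@9 MEM@10 WB@11
I4 ld r3 <- r4: IF@7 ID@9 stall=0 (-) EX@10 MEM@11 WB@12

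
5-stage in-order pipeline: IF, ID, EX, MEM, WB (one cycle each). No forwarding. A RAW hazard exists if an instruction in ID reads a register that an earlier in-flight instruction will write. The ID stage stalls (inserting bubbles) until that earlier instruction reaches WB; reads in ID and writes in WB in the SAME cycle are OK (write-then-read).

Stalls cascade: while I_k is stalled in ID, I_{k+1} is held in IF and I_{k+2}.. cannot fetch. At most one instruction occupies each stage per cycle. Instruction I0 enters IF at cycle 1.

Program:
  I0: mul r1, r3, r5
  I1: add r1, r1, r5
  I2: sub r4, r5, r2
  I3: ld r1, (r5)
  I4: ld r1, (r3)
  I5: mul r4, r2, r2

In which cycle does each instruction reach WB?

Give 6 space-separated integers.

I0 mul r1 <- r3,r5: IF@1 ID@2 stall=0 (-) EX@3 MEM@4 WB@5
I1 add r1 <- r1,r5: IF@2 ID@3 stall=2 (RAW on I0.r1 (WB@5)) EX@6 MEM@7 WB@8
I2 sub r4 <- r5,r2: IF@3 ID@6 stall=0 (-) EX@7 MEM@8 WB@9
I3 ld r1 <- r5: IF@6 ID@7 stall=0 (-) EX@8 MEM@9 WB@10
I4 ld r1 <- r3: IF@7 ID@8 stall=0 (-) EX@9 MEM@10 WB@11
I5 mul r4 <- r2,r2: IF@8 ID@9 stall=0 (-) EX@10 MEM@11 WB@12

Answer: 5 8 9 10 11 12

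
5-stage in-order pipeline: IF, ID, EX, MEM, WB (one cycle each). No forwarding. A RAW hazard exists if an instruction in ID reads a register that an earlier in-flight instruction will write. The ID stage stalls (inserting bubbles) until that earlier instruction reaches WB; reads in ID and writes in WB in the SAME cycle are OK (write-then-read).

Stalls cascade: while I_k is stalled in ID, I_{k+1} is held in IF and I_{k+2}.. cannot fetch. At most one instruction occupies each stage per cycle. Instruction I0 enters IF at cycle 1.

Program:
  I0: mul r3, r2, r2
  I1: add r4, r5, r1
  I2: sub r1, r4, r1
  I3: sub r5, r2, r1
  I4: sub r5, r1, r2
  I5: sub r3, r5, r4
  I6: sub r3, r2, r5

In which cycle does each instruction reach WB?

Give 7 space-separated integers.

I0 mul r3 <- r2,r2: IF@1 ID@2 stall=0 (-) EX@3 MEM@4 WB@5
I1 add r4 <- r5,r1: IF@2 ID@3 stall=0 (-) EX@4 MEM@5 WB@6
I2 sub r1 <- r4,r1: IF@3 ID@4 stall=2 (RAW on I1.r4 (WB@6)) EX@7 MEM@8 WB@9
I3 sub r5 <- r2,r1: IF@4 ID@7 stall=2 (RAW on I2.r1 (WB@9)) EX@10 MEM@11 WB@12
I4 sub r5 <- r1,r2: IF@7 ID@10 stall=0 (-) EX@11 MEM@12 WB@13
I5 sub r3 <- r5,r4: IF@10 ID@11 stall=2 (RAW on I4.r5 (WB@13)) EX@14 MEM@15 WB@16
I6 sub r3 <- r2,r5: IF@11 ID@14 stall=0 (-) EX@15 MEM@16 WB@17

Answer: 5 6 9 12 13 16 17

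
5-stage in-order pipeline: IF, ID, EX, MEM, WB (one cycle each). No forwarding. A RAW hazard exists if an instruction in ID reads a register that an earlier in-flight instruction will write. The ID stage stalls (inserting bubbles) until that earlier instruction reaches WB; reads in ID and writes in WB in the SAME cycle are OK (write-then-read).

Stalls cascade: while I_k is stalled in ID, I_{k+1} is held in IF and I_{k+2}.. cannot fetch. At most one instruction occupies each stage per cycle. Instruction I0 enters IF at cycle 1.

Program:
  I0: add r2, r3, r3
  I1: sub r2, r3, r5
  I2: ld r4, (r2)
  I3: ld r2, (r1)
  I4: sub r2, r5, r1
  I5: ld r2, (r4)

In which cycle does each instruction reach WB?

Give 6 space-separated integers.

Answer: 5 6 9 10 11 12

Derivation:
I0 add r2 <- r3,r3: IF@1 ID@2 stall=0 (-) EX@3 MEM@4 WB@5
I1 sub r2 <- r3,r5: IF@2 ID@3 stall=0 (-) EX@4 MEM@5 WB@6
I2 ld r4 <- r2: IF@3 ID@4 stall=2 (RAW on I1.r2 (WB@6)) EX@7 MEM@8 WB@9
I3 ld r2 <- r1: IF@4 ID@7 stall=0 (-) EX@8 MEM@9 WB@10
I4 sub r2 <- r5,r1: IF@7 ID@8 stall=0 (-) EX@9 MEM@10 WB@11
I5 ld r2 <- r4: IF@8 ID@9 stall=0 (-) EX@10 MEM@11 WB@12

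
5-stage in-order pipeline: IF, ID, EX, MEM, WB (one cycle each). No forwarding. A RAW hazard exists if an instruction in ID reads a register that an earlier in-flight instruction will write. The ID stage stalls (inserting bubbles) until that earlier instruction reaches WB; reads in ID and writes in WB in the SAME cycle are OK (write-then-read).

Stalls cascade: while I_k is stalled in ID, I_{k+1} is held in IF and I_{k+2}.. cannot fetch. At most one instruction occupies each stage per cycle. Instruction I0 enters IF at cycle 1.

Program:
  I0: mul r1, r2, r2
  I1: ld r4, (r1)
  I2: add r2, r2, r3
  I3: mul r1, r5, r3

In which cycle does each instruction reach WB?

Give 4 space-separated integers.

I0 mul r1 <- r2,r2: IF@1 ID@2 stall=0 (-) EX@3 MEM@4 WB@5
I1 ld r4 <- r1: IF@2 ID@3 stall=2 (RAW on I0.r1 (WB@5)) EX@6 MEM@7 WB@8
I2 add r2 <- r2,r3: IF@3 ID@6 stall=0 (-) EX@7 MEM@8 WB@9
I3 mul r1 <- r5,r3: IF@6 ID@7 stall=0 (-) EX@8 MEM@9 WB@10

Answer: 5 8 9 10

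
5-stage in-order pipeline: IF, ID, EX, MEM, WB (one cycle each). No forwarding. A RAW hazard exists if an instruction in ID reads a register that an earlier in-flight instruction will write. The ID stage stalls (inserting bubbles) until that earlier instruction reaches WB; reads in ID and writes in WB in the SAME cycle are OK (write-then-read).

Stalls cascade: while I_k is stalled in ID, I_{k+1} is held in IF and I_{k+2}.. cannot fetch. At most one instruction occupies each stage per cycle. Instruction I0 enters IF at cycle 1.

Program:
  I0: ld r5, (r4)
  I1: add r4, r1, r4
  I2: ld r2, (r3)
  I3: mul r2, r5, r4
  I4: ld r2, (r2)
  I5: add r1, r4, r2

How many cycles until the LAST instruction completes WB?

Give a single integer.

Answer: 15

Derivation:
I0 ld r5 <- r4: IF@1 ID@2 stall=0 (-) EX@3 MEM@4 WB@5
I1 add r4 <- r1,r4: IF@2 ID@3 stall=0 (-) EX@4 MEM@5 WB@6
I2 ld r2 <- r3: IF@3 ID@4 stall=0 (-) EX@5 MEM@6 WB@7
I3 mul r2 <- r5,r4: IF@4 ID@5 stall=1 (RAW on I1.r4 (WB@6)) EX@7 MEM@8 WB@9
I4 ld r2 <- r2: IF@5 ID@7 stall=2 (RAW on I3.r2 (WB@9)) EX@10 MEM@11 WB@12
I5 add r1 <- r4,r2: IF@7 ID@10 stall=2 (RAW on I4.r2 (WB@12)) EX@13 MEM@14 WB@15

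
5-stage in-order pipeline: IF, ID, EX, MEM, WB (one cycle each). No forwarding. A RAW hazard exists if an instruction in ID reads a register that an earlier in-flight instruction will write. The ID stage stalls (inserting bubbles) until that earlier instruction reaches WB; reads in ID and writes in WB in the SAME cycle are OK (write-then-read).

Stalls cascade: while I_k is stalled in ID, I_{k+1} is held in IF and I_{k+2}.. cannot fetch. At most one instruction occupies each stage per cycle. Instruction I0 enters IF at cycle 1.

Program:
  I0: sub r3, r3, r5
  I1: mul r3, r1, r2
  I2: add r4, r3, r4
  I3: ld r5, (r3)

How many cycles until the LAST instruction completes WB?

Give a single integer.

Answer: 10

Derivation:
I0 sub r3 <- r3,r5: IF@1 ID@2 stall=0 (-) EX@3 MEM@4 WB@5
I1 mul r3 <- r1,r2: IF@2 ID@3 stall=0 (-) EX@4 MEM@5 WB@6
I2 add r4 <- r3,r4: IF@3 ID@4 stall=2 (RAW on I1.r3 (WB@6)) EX@7 MEM@8 WB@9
I3 ld r5 <- r3: IF@4 ID@7 stall=0 (-) EX@8 MEM@9 WB@10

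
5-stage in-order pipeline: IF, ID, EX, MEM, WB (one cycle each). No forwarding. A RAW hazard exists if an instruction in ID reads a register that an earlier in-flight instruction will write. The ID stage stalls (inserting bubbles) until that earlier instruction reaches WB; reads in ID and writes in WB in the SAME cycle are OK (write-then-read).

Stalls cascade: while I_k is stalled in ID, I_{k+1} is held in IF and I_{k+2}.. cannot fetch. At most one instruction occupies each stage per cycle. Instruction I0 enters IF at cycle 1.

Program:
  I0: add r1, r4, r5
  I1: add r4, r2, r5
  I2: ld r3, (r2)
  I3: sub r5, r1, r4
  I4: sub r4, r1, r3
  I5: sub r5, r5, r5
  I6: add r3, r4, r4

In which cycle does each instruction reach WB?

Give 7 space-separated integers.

Answer: 5 6 7 9 10 12 13

Derivation:
I0 add r1 <- r4,r5: IF@1 ID@2 stall=0 (-) EX@3 MEM@4 WB@5
I1 add r4 <- r2,r5: IF@2 ID@3 stall=0 (-) EX@4 MEM@5 WB@6
I2 ld r3 <- r2: IF@3 ID@4 stall=0 (-) EX@5 MEM@6 WB@7
I3 sub r5 <- r1,r4: IF@4 ID@5 stall=1 (RAW on I1.r4 (WB@6)) EX@7 MEM@8 WB@9
I4 sub r4 <- r1,r3: IF@5 ID@7 stall=0 (-) EX@8 MEM@9 WB@10
I5 sub r5 <- r5,r5: IF@7 ID@8 stall=1 (RAW on I3.r5 (WB@9)) EX@10 MEM@11 WB@12
I6 add r3 <- r4,r4: IF@8 ID@10 stall=0 (-) EX@11 MEM@12 WB@13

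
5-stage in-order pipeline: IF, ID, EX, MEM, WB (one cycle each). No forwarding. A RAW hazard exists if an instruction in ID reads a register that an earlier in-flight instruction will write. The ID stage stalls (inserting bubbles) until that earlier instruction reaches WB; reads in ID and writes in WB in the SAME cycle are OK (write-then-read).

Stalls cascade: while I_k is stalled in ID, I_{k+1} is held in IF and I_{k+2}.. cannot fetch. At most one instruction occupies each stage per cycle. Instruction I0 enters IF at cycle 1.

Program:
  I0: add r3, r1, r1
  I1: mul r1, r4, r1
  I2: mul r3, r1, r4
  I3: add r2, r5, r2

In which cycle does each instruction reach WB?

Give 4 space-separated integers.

I0 add r3 <- r1,r1: IF@1 ID@2 stall=0 (-) EX@3 MEM@4 WB@5
I1 mul r1 <- r4,r1: IF@2 ID@3 stall=0 (-) EX@4 MEM@5 WB@6
I2 mul r3 <- r1,r4: IF@3 ID@4 stall=2 (RAW on I1.r1 (WB@6)) EX@7 MEM@8 WB@9
I3 add r2 <- r5,r2: IF@4 ID@7 stall=0 (-) EX@8 MEM@9 WB@10

Answer: 5 6 9 10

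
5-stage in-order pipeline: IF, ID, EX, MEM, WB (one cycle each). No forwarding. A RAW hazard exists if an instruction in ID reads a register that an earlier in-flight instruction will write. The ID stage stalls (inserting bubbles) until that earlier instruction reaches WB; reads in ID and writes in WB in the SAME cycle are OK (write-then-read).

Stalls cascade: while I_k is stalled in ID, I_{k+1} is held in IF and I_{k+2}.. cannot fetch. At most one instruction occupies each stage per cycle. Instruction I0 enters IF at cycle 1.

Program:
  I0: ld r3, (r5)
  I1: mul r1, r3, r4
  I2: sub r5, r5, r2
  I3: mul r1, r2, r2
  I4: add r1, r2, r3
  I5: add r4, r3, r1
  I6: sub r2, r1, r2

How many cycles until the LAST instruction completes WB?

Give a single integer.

I0 ld r3 <- r5: IF@1 ID@2 stall=0 (-) EX@3 MEM@4 WB@5
I1 mul r1 <- r3,r4: IF@2 ID@3 stall=2 (RAW on I0.r3 (WB@5)) EX@6 MEM@7 WB@8
I2 sub r5 <- r5,r2: IF@3 ID@6 stall=0 (-) EX@7 MEM@8 WB@9
I3 mul r1 <- r2,r2: IF@6 ID@7 stall=0 (-) EX@8 MEM@9 WB@10
I4 add r1 <- r2,r3: IF@7 ID@8 stall=0 (-) EX@9 MEM@10 WB@11
I5 add r4 <- r3,r1: IF@8 ID@9 stall=2 (RAW on I4.r1 (WB@11)) EX@12 MEM@13 WB@14
I6 sub r2 <- r1,r2: IF@9 ID@12 stall=0 (-) EX@13 MEM@14 WB@15

Answer: 15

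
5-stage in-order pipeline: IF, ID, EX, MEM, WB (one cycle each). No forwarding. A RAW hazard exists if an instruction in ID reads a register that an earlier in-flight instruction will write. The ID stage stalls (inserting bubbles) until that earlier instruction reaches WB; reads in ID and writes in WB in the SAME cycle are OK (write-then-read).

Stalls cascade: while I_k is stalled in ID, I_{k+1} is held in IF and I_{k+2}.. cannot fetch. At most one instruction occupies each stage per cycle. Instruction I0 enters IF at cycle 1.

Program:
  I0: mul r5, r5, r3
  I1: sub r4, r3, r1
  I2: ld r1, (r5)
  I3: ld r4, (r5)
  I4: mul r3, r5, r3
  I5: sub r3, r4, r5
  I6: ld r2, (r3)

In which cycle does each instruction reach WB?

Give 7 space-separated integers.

Answer: 5 6 8 9 10 12 15

Derivation:
I0 mul r5 <- r5,r3: IF@1 ID@2 stall=0 (-) EX@3 MEM@4 WB@5
I1 sub r4 <- r3,r1: IF@2 ID@3 stall=0 (-) EX@4 MEM@5 WB@6
I2 ld r1 <- r5: IF@3 ID@4 stall=1 (RAW on I0.r5 (WB@5)) EX@6 MEM@7 WB@8
I3 ld r4 <- r5: IF@4 ID@6 stall=0 (-) EX@7 MEM@8 WB@9
I4 mul r3 <- r5,r3: IF@6 ID@7 stall=0 (-) EX@8 MEM@9 WB@10
I5 sub r3 <- r4,r5: IF@7 ID@8 stall=1 (RAW on I3.r4 (WB@9)) EX@10 MEM@11 WB@12
I6 ld r2 <- r3: IF@8 ID@10 stall=2 (RAW on I5.r3 (WB@12)) EX@13 MEM@14 WB@15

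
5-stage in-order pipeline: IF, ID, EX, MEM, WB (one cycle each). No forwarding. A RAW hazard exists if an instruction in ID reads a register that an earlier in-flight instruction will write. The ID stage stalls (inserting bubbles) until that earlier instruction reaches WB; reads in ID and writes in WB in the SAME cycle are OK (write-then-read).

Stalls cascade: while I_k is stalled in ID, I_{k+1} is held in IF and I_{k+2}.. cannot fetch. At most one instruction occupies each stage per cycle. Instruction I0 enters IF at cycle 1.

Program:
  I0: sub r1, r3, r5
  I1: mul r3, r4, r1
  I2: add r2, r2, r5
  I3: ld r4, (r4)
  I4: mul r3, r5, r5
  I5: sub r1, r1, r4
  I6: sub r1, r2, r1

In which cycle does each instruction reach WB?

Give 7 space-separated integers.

Answer: 5 8 9 10 11 13 16

Derivation:
I0 sub r1 <- r3,r5: IF@1 ID@2 stall=0 (-) EX@3 MEM@4 WB@5
I1 mul r3 <- r4,r1: IF@2 ID@3 stall=2 (RAW on I0.r1 (WB@5)) EX@6 MEM@7 WB@8
I2 add r2 <- r2,r5: IF@3 ID@6 stall=0 (-) EX@7 MEM@8 WB@9
I3 ld r4 <- r4: IF@6 ID@7 stall=0 (-) EX@8 MEM@9 WB@10
I4 mul r3 <- r5,r5: IF@7 ID@8 stall=0 (-) EX@9 MEM@10 WB@11
I5 sub r1 <- r1,r4: IF@8 ID@9 stall=1 (RAW on I3.r4 (WB@10)) EX@11 MEM@12 WB@13
I6 sub r1 <- r2,r1: IF@9 ID@11 stall=2 (RAW on I5.r1 (WB@13)) EX@14 MEM@15 WB@16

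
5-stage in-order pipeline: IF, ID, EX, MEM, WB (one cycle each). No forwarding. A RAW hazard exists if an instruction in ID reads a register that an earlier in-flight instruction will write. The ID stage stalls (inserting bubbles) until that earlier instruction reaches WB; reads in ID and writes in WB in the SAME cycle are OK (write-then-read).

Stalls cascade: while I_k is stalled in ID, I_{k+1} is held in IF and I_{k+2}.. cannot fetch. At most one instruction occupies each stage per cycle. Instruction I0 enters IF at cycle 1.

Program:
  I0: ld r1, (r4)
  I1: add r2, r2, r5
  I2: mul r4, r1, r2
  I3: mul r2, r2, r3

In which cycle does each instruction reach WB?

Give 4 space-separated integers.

Answer: 5 6 9 10

Derivation:
I0 ld r1 <- r4: IF@1 ID@2 stall=0 (-) EX@3 MEM@4 WB@5
I1 add r2 <- r2,r5: IF@2 ID@3 stall=0 (-) EX@4 MEM@5 WB@6
I2 mul r4 <- r1,r2: IF@3 ID@4 stall=2 (RAW on I1.r2 (WB@6)) EX@7 MEM@8 WB@9
I3 mul r2 <- r2,r3: IF@4 ID@7 stall=0 (-) EX@8 MEM@9 WB@10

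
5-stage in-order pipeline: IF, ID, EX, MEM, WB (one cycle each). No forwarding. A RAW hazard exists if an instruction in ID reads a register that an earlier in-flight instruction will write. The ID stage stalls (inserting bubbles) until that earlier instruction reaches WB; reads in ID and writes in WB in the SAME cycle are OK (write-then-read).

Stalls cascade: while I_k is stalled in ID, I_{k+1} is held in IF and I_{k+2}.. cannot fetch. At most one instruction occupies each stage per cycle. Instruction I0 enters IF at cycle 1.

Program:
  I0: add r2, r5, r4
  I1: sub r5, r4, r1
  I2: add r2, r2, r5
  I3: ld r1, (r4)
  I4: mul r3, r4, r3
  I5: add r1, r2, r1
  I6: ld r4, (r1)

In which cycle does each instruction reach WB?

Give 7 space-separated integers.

Answer: 5 6 9 10 11 13 16

Derivation:
I0 add r2 <- r5,r4: IF@1 ID@2 stall=0 (-) EX@3 MEM@4 WB@5
I1 sub r5 <- r4,r1: IF@2 ID@3 stall=0 (-) EX@4 MEM@5 WB@6
I2 add r2 <- r2,r5: IF@3 ID@4 stall=2 (RAW on I1.r5 (WB@6)) EX@7 MEM@8 WB@9
I3 ld r1 <- r4: IF@4 ID@7 stall=0 (-) EX@8 MEM@9 WB@10
I4 mul r3 <- r4,r3: IF@7 ID@8 stall=0 (-) EX@9 MEM@10 WB@11
I5 add r1 <- r2,r1: IF@8 ID@9 stall=1 (RAW on I3.r1 (WB@10)) EX@11 MEM@12 WB@13
I6 ld r4 <- r1: IF@9 ID@11 stall=2 (RAW on I5.r1 (WB@13)) EX@14 MEM@15 WB@16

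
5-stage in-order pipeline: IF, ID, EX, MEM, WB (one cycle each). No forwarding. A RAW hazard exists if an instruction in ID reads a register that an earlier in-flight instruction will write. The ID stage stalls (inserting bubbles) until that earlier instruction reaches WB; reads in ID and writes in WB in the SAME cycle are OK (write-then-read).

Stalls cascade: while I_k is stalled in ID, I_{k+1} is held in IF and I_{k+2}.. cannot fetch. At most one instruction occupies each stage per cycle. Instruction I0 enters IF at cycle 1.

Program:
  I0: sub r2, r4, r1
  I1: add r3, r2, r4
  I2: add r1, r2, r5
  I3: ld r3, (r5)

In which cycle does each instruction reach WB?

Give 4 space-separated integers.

Answer: 5 8 9 10

Derivation:
I0 sub r2 <- r4,r1: IF@1 ID@2 stall=0 (-) EX@3 MEM@4 WB@5
I1 add r3 <- r2,r4: IF@2 ID@3 stall=2 (RAW on I0.r2 (WB@5)) EX@6 MEM@7 WB@8
I2 add r1 <- r2,r5: IF@3 ID@6 stall=0 (-) EX@7 MEM@8 WB@9
I3 ld r3 <- r5: IF@6 ID@7 stall=0 (-) EX@8 MEM@9 WB@10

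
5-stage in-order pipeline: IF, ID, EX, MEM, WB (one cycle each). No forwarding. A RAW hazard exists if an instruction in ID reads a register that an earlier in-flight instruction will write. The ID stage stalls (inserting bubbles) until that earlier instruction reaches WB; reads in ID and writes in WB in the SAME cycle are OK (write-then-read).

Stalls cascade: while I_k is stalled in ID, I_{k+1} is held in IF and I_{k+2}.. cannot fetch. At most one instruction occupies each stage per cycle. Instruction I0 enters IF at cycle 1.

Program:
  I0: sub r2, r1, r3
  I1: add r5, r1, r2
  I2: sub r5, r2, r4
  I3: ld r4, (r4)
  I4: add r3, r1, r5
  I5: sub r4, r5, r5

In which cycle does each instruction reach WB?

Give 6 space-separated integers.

I0 sub r2 <- r1,r3: IF@1 ID@2 stall=0 (-) EX@3 MEM@4 WB@5
I1 add r5 <- r1,r2: IF@2 ID@3 stall=2 (RAW on I0.r2 (WB@5)) EX@6 MEM@7 WB@8
I2 sub r5 <- r2,r4: IF@3 ID@6 stall=0 (-) EX@7 MEM@8 WB@9
I3 ld r4 <- r4: IF@6 ID@7 stall=0 (-) EX@8 MEM@9 WB@10
I4 add r3 <- r1,r5: IF@7 ID@8 stall=1 (RAW on I2.r5 (WB@9)) EX@10 MEM@11 WB@12
I5 sub r4 <- r5,r5: IF@8 ID@10 stall=0 (-) EX@11 MEM@12 WB@13

Answer: 5 8 9 10 12 13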